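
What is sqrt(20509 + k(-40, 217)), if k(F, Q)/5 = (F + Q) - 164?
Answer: 9*sqrt(254) ≈ 143.44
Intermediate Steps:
k(F, Q) = -820 + 5*F + 5*Q (k(F, Q) = 5*((F + Q) - 164) = 5*(-164 + F + Q) = -820 + 5*F + 5*Q)
sqrt(20509 + k(-40, 217)) = sqrt(20509 + (-820 + 5*(-40) + 5*217)) = sqrt(20509 + (-820 - 200 + 1085)) = sqrt(20509 + 65) = sqrt(20574) = 9*sqrt(254)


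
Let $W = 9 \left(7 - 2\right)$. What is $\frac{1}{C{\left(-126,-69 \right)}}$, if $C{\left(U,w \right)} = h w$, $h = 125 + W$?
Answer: $- \frac{1}{11730} \approx -8.5252 \cdot 10^{-5}$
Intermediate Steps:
$W = 45$ ($W = 9 \cdot 5 = 45$)
$h = 170$ ($h = 125 + 45 = 170$)
$C{\left(U,w \right)} = 170 w$
$\frac{1}{C{\left(-126,-69 \right)}} = \frac{1}{170 \left(-69\right)} = \frac{1}{-11730} = - \frac{1}{11730}$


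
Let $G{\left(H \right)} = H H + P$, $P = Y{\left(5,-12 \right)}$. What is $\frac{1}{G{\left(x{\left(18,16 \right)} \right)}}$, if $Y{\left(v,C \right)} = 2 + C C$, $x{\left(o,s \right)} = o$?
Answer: $\frac{1}{470} \approx 0.0021277$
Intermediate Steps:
$Y{\left(v,C \right)} = 2 + C^{2}$
$P = 146$ ($P = 2 + \left(-12\right)^{2} = 2 + 144 = 146$)
$G{\left(H \right)} = 146 + H^{2}$ ($G{\left(H \right)} = H H + 146 = H^{2} + 146 = 146 + H^{2}$)
$\frac{1}{G{\left(x{\left(18,16 \right)} \right)}} = \frac{1}{146 + 18^{2}} = \frac{1}{146 + 324} = \frac{1}{470}$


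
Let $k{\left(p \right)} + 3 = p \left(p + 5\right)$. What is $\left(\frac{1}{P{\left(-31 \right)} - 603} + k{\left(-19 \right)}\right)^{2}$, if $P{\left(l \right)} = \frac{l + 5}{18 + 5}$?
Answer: $\frac{13354361627044}{193071025} \approx 69168.0$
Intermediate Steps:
$P{\left(l \right)} = \frac{5}{23} + \frac{l}{23}$ ($P{\left(l \right)} = \frac{5 + l}{23} = \left(5 + l\right) \frac{1}{23} = \frac{5}{23} + \frac{l}{23}$)
$k{\left(p \right)} = -3 + p \left(5 + p\right)$ ($k{\left(p \right)} = -3 + p \left(p + 5\right) = -3 + p \left(5 + p\right)$)
$\left(\frac{1}{P{\left(-31 \right)} - 603} + k{\left(-19 \right)}\right)^{2} = \left(\frac{1}{\left(\frac{5}{23} + \frac{1}{23} \left(-31\right)\right) - 603} + \left(-3 + \left(-19\right)^{2} + 5 \left(-19\right)\right)\right)^{2} = \left(\frac{1}{\left(\frac{5}{23} - \frac{31}{23}\right) - 603} - -263\right)^{2} = \left(\frac{1}{- \frac{26}{23} - 603} + 263\right)^{2} = \left(\frac{1}{- \frac{13895}{23}} + 263\right)^{2} = \left(- \frac{23}{13895} + 263\right)^{2} = \left(\frac{3654362}{13895}\right)^{2} = \frac{13354361627044}{193071025}$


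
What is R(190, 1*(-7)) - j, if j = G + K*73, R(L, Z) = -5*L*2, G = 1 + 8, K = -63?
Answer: 2690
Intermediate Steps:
G = 9
R(L, Z) = -10*L
j = -4590 (j = 9 - 63*73 = 9 - 4599 = -4590)
R(190, 1*(-7)) - j = -10*190 - 1*(-4590) = -1900 + 4590 = 2690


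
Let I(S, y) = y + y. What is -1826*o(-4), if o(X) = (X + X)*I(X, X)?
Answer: -116864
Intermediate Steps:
I(S, y) = 2*y
o(X) = 4*X² (o(X) = (X + X)*(2*X) = (2*X)*(2*X) = 4*X²)
-1826*o(-4) = -7304*(-4)² = -7304*16 = -1826*64 = -116864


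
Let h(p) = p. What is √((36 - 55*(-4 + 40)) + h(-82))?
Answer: I*√2026 ≈ 45.011*I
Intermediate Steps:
√((36 - 55*(-4 + 40)) + h(-82)) = √((36 - 55*(-4 + 40)) - 82) = √((36 - 55*36) - 82) = √((36 - 1980) - 82) = √(-1944 - 82) = √(-2026) = I*√2026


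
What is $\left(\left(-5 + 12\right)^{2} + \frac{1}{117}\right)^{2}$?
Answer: $\frac{32878756}{13689} \approx 2401.8$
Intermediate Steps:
$\left(\left(-5 + 12\right)^{2} + \frac{1}{117}\right)^{2} = \left(7^{2} + \frac{1}{117}\right)^{2} = \left(49 + \frac{1}{117}\right)^{2} = \left(\frac{5734}{117}\right)^{2} = \frac{32878756}{13689}$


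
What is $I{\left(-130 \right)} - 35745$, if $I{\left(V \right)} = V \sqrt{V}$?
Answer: $-35745 - 130 i \sqrt{130} \approx -35745.0 - 1482.2 i$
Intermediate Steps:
$I{\left(V \right)} = V^{\frac{3}{2}}$
$I{\left(-130 \right)} - 35745 = \left(-130\right)^{\frac{3}{2}} - 35745 = - 130 i \sqrt{130} - 35745 = -35745 - 130 i \sqrt{130}$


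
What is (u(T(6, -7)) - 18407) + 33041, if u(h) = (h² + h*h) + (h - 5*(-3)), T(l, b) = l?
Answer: 14727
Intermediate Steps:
u(h) = 15 + h + 2*h² (u(h) = (h² + h²) + (h + 15) = 2*h² + (15 + h) = 15 + h + 2*h²)
(u(T(6, -7)) - 18407) + 33041 = ((15 + 6 + 2*6²) - 18407) + 33041 = ((15 + 6 + 2*36) - 18407) + 33041 = ((15 + 6 + 72) - 18407) + 33041 = (93 - 18407) + 33041 = -18314 + 33041 = 14727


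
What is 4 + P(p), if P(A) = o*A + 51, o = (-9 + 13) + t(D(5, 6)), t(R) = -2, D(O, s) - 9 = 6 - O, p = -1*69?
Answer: -83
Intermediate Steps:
p = -69
D(O, s) = 15 - O (D(O, s) = 9 + (6 - O) = 15 - O)
o = 2 (o = (-9 + 13) - 2 = 4 - 2 = 2)
P(A) = 51 + 2*A (P(A) = 2*A + 51 = 51 + 2*A)
4 + P(p) = 4 + (51 + 2*(-69)) = 4 + (51 - 138) = 4 - 87 = -83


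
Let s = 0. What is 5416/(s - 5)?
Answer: -5416/5 ≈ -1083.2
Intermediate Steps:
5416/(s - 5) = 5416/(0 - 5) = 5416/(-5) = 5416*(-1/5) = -5416/5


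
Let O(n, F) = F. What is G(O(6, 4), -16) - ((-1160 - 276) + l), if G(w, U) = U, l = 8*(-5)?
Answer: 1460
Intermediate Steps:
l = -40
G(O(6, 4), -16) - ((-1160 - 276) + l) = -16 - ((-1160 - 276) - 40) = -16 - (-1436 - 40) = -16 - 1*(-1476) = -16 + 1476 = 1460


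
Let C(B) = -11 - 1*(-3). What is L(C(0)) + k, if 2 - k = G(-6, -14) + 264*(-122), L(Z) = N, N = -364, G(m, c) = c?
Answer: 31860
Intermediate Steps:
C(B) = -8 (C(B) = -11 + 3 = -8)
L(Z) = -364
k = 32224 (k = 2 - (-14 + 264*(-122)) = 2 - (-14 - 32208) = 2 - 1*(-32222) = 2 + 32222 = 32224)
L(C(0)) + k = -364 + 32224 = 31860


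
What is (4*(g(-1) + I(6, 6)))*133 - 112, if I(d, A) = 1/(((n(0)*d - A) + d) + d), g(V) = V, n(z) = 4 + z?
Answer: -9394/15 ≈ -626.27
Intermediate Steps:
I(d, A) = 1/(-A + 6*d) (I(d, A) = 1/((((4 + 0)*d - A) + d) + d) = 1/(((4*d - A) + d) + d) = 1/(((-A + 4*d) + d) + d) = 1/((-A + 5*d) + d) = 1/(-A + 6*d))
(4*(g(-1) + I(6, 6)))*133 - 112 = (4*(-1 + 1/(-1*6 + 6*6)))*133 - 112 = (4*(-1 + 1/(-6 + 36)))*133 - 112 = (4*(-1 + 1/30))*133 - 112 = (4*(-29/30))*133 - 112 = -58/15*133 - 112 = -7714/15 - 112 = -9394/15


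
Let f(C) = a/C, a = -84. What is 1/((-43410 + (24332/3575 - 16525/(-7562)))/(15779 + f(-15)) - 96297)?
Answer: -38793022190/3735758322319161 ≈ -1.0384e-5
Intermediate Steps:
f(C) = -84/C
1/((-43410 + (24332/3575 - 16525/(-7562)))/(15779 + f(-15)) - 96297) = 1/((-43410 + (24332/3575 - 16525/(-7562)))/(15779 - 84/(-15)) - 96297) = 1/((-43410 + (24332*(1/3575) - 16525*(-1/7562)))/(15779 - 84*(-1/15)) - 96297) = 1/((-43410 + (2212/325 + 16525/7562))/(15779 + 28/5) - 96297) = 1/((-43410 + 22097769/2457650)/(78923/5) - 96297) = 1/(-106664488731/2457650*5/78923 - 96297) = 1/(-106664488731/38793022190 - 96297) = 1/(-3735758322319161/38793022190) = -38793022190/3735758322319161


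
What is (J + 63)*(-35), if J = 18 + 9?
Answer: -3150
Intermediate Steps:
J = 27
(J + 63)*(-35) = (27 + 63)*(-35) = 90*(-35) = -3150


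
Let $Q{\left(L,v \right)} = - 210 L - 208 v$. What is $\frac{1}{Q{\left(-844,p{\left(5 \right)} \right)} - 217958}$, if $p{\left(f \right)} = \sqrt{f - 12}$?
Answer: $\frac{i}{2 \left(- 20359 i + 104 \sqrt{7}\right)} \approx -2.4555 \cdot 10^{-5} + 3.3186 \cdot 10^{-7} i$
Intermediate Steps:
$p{\left(f \right)} = \sqrt{-12 + f}$
$\frac{1}{Q{\left(-844,p{\left(5 \right)} \right)} - 217958} = \frac{1}{\left(\left(-210\right) \left(-844\right) - 208 \sqrt{-12 + 5}\right) - 217958} = \frac{1}{\left(177240 - 208 \sqrt{-7}\right) - 217958} = \frac{1}{\left(177240 - 208 i \sqrt{7}\right) - 217958} = \frac{1}{-40718 - 208 i \sqrt{7}}$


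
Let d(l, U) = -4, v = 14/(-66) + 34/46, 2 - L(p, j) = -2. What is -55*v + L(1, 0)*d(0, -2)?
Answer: -3104/69 ≈ -44.985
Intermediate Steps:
L(p, j) = 4 (L(p, j) = 2 - 1*(-2) = 2 + 2 = 4)
v = 400/759 (v = 14*(-1/66) + 34*(1/46) = -7/33 + 17/23 = 400/759 ≈ 0.52701)
-55*v + L(1, 0)*d(0, -2) = -55*400/759 + 4*(-4) = -2000/69 - 16 = -3104/69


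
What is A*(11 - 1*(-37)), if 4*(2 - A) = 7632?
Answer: -91488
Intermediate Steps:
A = -1906 (A = 2 - 1/4*7632 = 2 - 1908 = -1906)
A*(11 - 1*(-37)) = -1906*(11 - 1*(-37)) = -1906*(11 + 37) = -1906*48 = -91488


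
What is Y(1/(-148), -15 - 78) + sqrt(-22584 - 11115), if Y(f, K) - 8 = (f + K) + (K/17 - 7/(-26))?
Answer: -2950527/32708 + I*sqrt(33699) ≈ -90.208 + 183.57*I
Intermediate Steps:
Y(f, K) = 215/26 + f + 18*K/17 (Y(f, K) = 8 + ((f + K) + (K/17 - 7/(-26))) = 8 + ((K + f) + (K*(1/17) - 7*(-1/26))) = 8 + ((K + f) + (K/17 + 7/26)) = 8 + ((K + f) + (7/26 + K/17)) = 8 + (7/26 + f + 18*K/17) = 215/26 + f + 18*K/17)
Y(1/(-148), -15 - 78) + sqrt(-22584 - 11115) = (215/26 + 1/(-148) + 18*(-15 - 78)/17) + sqrt(-22584 - 11115) = (215/26 - 1/148 + (18/17)*(-93)) + sqrt(-33699) = (215/26 - 1/148 - 1674/17) + I*sqrt(33699) = -2950527/32708 + I*sqrt(33699)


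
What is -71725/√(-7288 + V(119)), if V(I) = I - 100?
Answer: 71725*I*√7269/7269 ≈ 841.27*I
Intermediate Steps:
V(I) = -100 + I
-71725/√(-7288 + V(119)) = -71725/√(-7288 + (-100 + 119)) = -71725/√(-7288 + 19) = -71725*(-I*√7269/7269) = -(-71725)*I*√7269/7269 = 71725*I*√7269/7269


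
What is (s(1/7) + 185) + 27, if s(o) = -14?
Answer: 198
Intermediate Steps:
(s(1/7) + 185) + 27 = (-14 + 185) + 27 = 171 + 27 = 198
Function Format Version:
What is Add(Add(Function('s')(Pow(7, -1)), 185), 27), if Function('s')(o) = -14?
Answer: 198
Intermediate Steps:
Add(Add(Function('s')(Pow(7, -1)), 185), 27) = Add(Add(-14, 185), 27) = Add(171, 27) = 198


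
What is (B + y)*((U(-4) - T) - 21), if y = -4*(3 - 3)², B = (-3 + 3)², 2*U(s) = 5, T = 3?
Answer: 0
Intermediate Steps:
U(s) = 5/2 (U(s) = (½)*5 = 5/2)
B = 0 (B = 0² = 0)
y = 0 (y = -4*0² = -4*0 = 0)
(B + y)*((U(-4) - T) - 21) = (0 + 0)*((5/2 - 1*3) - 21) = 0*((5/2 - 3) - 21) = 0*(-½ - 21) = 0*(-43/2) = 0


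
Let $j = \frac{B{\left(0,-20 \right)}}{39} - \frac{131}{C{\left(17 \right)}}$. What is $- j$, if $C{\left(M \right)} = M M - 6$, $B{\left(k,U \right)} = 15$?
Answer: $\frac{288}{3679} \approx 0.078282$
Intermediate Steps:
$C{\left(M \right)} = -6 + M^{2}$ ($C{\left(M \right)} = M^{2} - 6 = -6 + M^{2}$)
$j = - \frac{288}{3679}$ ($j = \frac{15}{39} - \frac{131}{-6 + 17^{2}} = 15 \cdot \frac{1}{39} - \frac{131}{-6 + 289} = \frac{5}{13} - \frac{131}{283} = - \frac{288}{3679} \approx -0.078282$)
$- j = \left(-1\right) \left(- \frac{288}{3679}\right) = \frac{288}{3679}$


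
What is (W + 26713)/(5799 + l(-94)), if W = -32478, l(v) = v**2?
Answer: -1153/2927 ≈ -0.39392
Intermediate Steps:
(W + 26713)/(5799 + l(-94)) = (-32478 + 26713)/(5799 + (-94)**2) = -5765/(5799 + 8836) = -5765/14635 = -5765*1/14635 = -1153/2927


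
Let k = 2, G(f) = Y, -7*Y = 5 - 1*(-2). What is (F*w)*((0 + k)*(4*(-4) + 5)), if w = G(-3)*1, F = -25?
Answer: -550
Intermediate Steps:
Y = -1 (Y = -(5 - 1*(-2))/7 = -(5 + 2)/7 = -⅐*7 = -1)
G(f) = -1
w = -1 (w = -1*1 = -1)
(F*w)*((0 + k)*(4*(-4) + 5)) = (-25*(-1))*((0 + 2)*(4*(-4) + 5)) = 25*(2*(-16 + 5)) = 25*(2*(-11)) = 25*(-22) = -550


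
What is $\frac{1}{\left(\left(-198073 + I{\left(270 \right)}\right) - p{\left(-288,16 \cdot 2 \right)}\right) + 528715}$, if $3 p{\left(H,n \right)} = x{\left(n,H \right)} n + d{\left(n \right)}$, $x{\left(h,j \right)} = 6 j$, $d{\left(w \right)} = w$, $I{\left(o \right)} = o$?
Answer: $\frac{3}{1048000} \approx 2.8626 \cdot 10^{-6}$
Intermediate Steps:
$p{\left(H,n \right)} = \frac{n}{3} + 2 H n$ ($p{\left(H,n \right)} = \frac{6 H n + n}{3} = \frac{n + 6 H n}{3} = \frac{n}{3} + 2 H n$)
$\frac{1}{\left(\left(-198073 + I{\left(270 \right)}\right) - p{\left(-288,16 \cdot 2 \right)}\right) + 528715} = \frac{1}{\left(\left(-198073 + 270\right) - \frac{16 \cdot 2 \left(1 + 6 \left(-288\right)\right)}{3}\right) + 528715} = \frac{1}{\left(-197803 - \frac{1}{3} \cdot 32 \left(1 - 1728\right)\right) + 528715} = \frac{1}{\left(-197803 - \frac{1}{3} \cdot 32 \left(-1727\right)\right) + 528715} = \frac{1}{\left(-197803 - - \frac{55264}{3}\right) + 528715} = \frac{1}{\left(-197803 + \frac{55264}{3}\right) + 528715} = \frac{1}{- \frac{538145}{3} + 528715} = \frac{1}{\frac{1048000}{3}} = \frac{3}{1048000}$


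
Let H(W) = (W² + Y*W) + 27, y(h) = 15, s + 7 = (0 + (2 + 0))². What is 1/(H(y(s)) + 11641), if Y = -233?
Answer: 1/8398 ≈ 0.00011908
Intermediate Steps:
s = -3 (s = -7 + (0 + (2 + 0))² = -7 + (0 + 2)² = -7 + 2² = -7 + 4 = -3)
H(W) = 27 + W² - 233*W (H(W) = (W² - 233*W) + 27 = 27 + W² - 233*W)
1/(H(y(s)) + 11641) = 1/((27 + 15² - 233*15) + 11641) = 1/((27 + 225 - 3495) + 11641) = 1/(-3243 + 11641) = 1/8398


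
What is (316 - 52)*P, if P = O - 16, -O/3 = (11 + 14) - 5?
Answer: -20064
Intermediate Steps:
O = -60 (O = -3*((11 + 14) - 5) = -3*(25 - 5) = -3*20 = -60)
P = -76 (P = -60 - 16 = -76)
(316 - 52)*P = (316 - 52)*(-76) = 264*(-76) = -20064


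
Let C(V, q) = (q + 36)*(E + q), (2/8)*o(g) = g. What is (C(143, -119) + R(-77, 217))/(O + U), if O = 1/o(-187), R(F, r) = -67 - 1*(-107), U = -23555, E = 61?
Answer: -1210264/5873047 ≈ -0.20607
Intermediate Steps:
o(g) = 4*g
R(F, r) = 40 (R(F, r) = -67 + 107 = 40)
C(V, q) = (36 + q)*(61 + q) (C(V, q) = (q + 36)*(61 + q) = (36 + q)*(61 + q))
O = -1/748 (O = 1/(4*(-187)) = 1/(-748) = -1/748 ≈ -0.0013369)
(C(143, -119) + R(-77, 217))/(O + U) = ((2196 + (-119)**2 + 97*(-119)) + 40)/(-1/748 - 23555) = ((2196 + 14161 - 11543) + 40)/(-17619141/748) = (4814 + 40)*(-748/17619141) = 4854*(-748/17619141) = -1210264/5873047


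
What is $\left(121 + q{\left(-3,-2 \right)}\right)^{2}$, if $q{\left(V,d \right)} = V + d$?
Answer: $13456$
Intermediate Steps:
$\left(121 + q{\left(-3,-2 \right)}\right)^{2} = \left(121 - 5\right)^{2} = 116^{2} = 13456$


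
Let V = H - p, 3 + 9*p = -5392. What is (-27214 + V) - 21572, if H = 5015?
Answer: -388544/9 ≈ -43172.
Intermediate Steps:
p = -5395/9 (p = -1/3 + (1/9)*(-5392) = -1/3 - 5392/9 = -5395/9 ≈ -599.44)
V = 50530/9 (V = 5015 - 1*(-5395/9) = 5015 + 5395/9 = 50530/9 ≈ 5614.4)
(-27214 + V) - 21572 = (-27214 + 50530/9) - 21572 = -194396/9 - 21572 = -388544/9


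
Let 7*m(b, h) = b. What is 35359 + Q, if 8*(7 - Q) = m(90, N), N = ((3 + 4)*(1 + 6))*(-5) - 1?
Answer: 990203/28 ≈ 35364.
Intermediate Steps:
N = -246 (N = (7*7)*(-5) - 1 = 49*(-5) - 1 = -245 - 1 = -246)
m(b, h) = b/7
Q = 151/28 (Q = 7 - 90/56 = 7 - 1/8*90/7 = 7 - 45/28 = 151/28 ≈ 5.3929)
35359 + Q = 35359 + 151/28 = 990203/28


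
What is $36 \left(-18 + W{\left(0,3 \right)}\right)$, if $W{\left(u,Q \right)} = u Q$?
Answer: $-648$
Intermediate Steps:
$W{\left(u,Q \right)} = Q u$
$36 \left(-18 + W{\left(0,3 \right)}\right) = 36 \left(-18 + 3 \cdot 0\right) = 36 \left(-18 + 0\right) = 36 \left(-18\right) = -648$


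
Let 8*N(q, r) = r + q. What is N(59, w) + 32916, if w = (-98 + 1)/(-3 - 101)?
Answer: 27392345/832 ≈ 32924.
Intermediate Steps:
w = 97/104 (w = -97/(-104) = -97*(-1/104) = 97/104 ≈ 0.93269)
N(q, r) = q/8 + r/8 (N(q, r) = (r + q)/8 = (q + r)/8 = q/8 + r/8)
N(59, w) + 32916 = ((⅛)*59 + (⅛)*(97/104)) + 32916 = (59/8 + 97/832) + 32916 = 6233/832 + 32916 = 27392345/832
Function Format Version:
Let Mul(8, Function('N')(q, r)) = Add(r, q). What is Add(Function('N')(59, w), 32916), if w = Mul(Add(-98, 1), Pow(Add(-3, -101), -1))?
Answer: Rational(27392345, 832) ≈ 32924.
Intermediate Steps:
w = Rational(97, 104) (w = Mul(-97, Pow(-104, -1)) = Mul(-97, Rational(-1, 104)) = Rational(97, 104) ≈ 0.93269)
Function('N')(q, r) = Add(Mul(Rational(1, 8), q), Mul(Rational(1, 8), r)) (Function('N')(q, r) = Mul(Rational(1, 8), Add(r, q)) = Mul(Rational(1, 8), Add(q, r)) = Add(Mul(Rational(1, 8), q), Mul(Rational(1, 8), r)))
Add(Function('N')(59, w), 32916) = Add(Add(Mul(Rational(1, 8), 59), Mul(Rational(1, 8), Rational(97, 104))), 32916) = Add(Add(Rational(59, 8), Rational(97, 832)), 32916) = Add(Rational(6233, 832), 32916) = Rational(27392345, 832)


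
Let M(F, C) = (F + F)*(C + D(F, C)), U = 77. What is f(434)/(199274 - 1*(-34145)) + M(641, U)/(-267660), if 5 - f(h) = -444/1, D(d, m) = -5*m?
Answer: 23071768001/15619232385 ≈ 1.4771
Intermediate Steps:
f(h) = 449 (f(h) = 5 - (-444)/1 = 5 - (-444) = 5 - 1*(-444) = 5 + 444 = 449)
M(F, C) = -8*C*F (M(F, C) = (F + F)*(C - 5*C) = (2*F)*(-4*C) = -8*C*F)
f(434)/(199274 - 1*(-34145)) + M(641, U)/(-267660) = 449/(199274 - 1*(-34145)) - 8*77*641/(-267660) = 449/(199274 + 34145) - 394856*(-1/267660) = 449/233419 + 98714/66915 = 23071768001/15619232385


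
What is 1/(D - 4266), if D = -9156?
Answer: -1/13422 ≈ -7.4505e-5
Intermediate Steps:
1/(D - 4266) = 1/(-9156 - 4266) = 1/(-13422) = -1/13422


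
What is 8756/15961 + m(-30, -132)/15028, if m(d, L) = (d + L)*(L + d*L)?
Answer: -221963762/5451407 ≈ -40.717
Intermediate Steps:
m(d, L) = (L + d)*(L + L*d)
8756/15961 + m(-30, -132)/15028 = 8756/15961 - 132*(-132 - 30 + (-30)**2 - 132*(-30))/15028 = 8756*(1/15961) - 132*(-132 - 30 + 900 + 3960)*(1/15028) = 796/1451 - 132*4698*(1/15028) = 796/1451 - 620136*1/15028 = 796/1451 - 155034/3757 = -221963762/5451407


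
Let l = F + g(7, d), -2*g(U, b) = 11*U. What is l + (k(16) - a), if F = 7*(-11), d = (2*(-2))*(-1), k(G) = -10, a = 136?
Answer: -523/2 ≈ -261.50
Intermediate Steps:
d = 4 (d = -4*(-1) = 4)
g(U, b) = -11*U/2
F = -77
l = -231/2 (l = -77 - 11/2*7 = -77 - 77/2 = -231/2 ≈ -115.50)
l + (k(16) - a) = -231/2 + (-10 - 1*136) = -231/2 + (-10 - 136) = -231/2 - 146 = -523/2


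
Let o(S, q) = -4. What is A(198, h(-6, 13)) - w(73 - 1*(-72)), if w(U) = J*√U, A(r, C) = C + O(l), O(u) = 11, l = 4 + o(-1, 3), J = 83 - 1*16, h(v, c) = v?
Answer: 5 - 67*√145 ≈ -801.79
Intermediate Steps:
J = 67 (J = 83 - 16 = 67)
l = 0 (l = 4 - 4 = 0)
A(r, C) = 11 + C (A(r, C) = C + 11 = 11 + C)
w(U) = 67*√U
A(198, h(-6, 13)) - w(73 - 1*(-72)) = (11 - 6) - 67*√(73 - 1*(-72)) = 5 - 67*√(73 + 72) = 5 - 67*√145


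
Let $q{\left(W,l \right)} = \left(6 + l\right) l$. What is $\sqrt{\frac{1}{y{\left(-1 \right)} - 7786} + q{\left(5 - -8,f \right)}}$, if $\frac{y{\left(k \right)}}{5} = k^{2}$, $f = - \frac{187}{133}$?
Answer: $\frac{i \sqrt{6917708990086}}{1034873} \approx 2.5415 i$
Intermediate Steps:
$f = - \frac{187}{133}$ ($f = \left(-187\right) \frac{1}{133} = - \frac{187}{133} \approx -1.406$)
$y{\left(k \right)} = 5 k^{2}$
$q{\left(W,l \right)} = l \left(6 + l\right)$
$\sqrt{\frac{1}{y{\left(-1 \right)} - 7786} + q{\left(5 - -8,f \right)}} = \sqrt{\frac{1}{5 \left(-1\right)^{2} - 7786} - \frac{187 \left(6 - \frac{187}{133}\right)}{133}} = \sqrt{\frac{1}{5 \cdot 1 - 7786} - \frac{114257}{17689}} = \sqrt{\frac{1}{5 - 7786} - \frac{114257}{17689}} = \sqrt{\frac{1}{-7781} - \frac{114257}{17689}} = \sqrt{- \frac{1}{7781} - \frac{114257}{17689}} = \sqrt{- \frac{889051406}{137638109}} = \frac{i \sqrt{6917708990086}}{1034873}$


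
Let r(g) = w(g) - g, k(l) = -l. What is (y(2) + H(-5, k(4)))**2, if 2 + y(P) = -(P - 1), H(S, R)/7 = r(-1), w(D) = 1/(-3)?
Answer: 25/9 ≈ 2.7778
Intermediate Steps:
w(D) = -1/3
r(g) = -1/3 - g
H(S, R) = 14/3 (H(S, R) = 7*(-1/3 - 1*(-1)) = 7*(-1/3 + 1) = 7*(2/3) = 14/3)
y(P) = -1 - P (y(P) = -2 - (P - 1) = -2 - (-1 + P) = -2 + (1 - P) = -1 - P)
(y(2) + H(-5, k(4)))**2 = ((-1 - 1*2) + 14/3)**2 = ((-1 - 2) + 14/3)**2 = (-3 + 14/3)**2 = (5/3)**2 = 25/9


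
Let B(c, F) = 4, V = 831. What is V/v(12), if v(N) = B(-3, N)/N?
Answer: 2493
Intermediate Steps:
v(N) = 4/N
V/v(12) = 831/((4/12)) = 831/((4*(1/12))) = 831/(1/3) = 831*3 = 2493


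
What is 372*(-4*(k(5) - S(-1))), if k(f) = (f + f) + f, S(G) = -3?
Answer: -26784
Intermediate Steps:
k(f) = 3*f (k(f) = 2*f + f = 3*f)
372*(-4*(k(5) - S(-1))) = 372*(-4*(3*5 - 1*(-3))) = 372*(-4*(15 + 3)) = 372*(-4*18) = 372*(-72) = -26784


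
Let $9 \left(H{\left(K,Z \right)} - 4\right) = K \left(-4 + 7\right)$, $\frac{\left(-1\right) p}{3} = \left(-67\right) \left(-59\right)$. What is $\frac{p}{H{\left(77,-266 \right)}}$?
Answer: $- \frac{35577}{89} \approx -399.74$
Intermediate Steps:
$p = -11859$ ($p = - 3 \left(\left(-67\right) \left(-59\right)\right) = \left(-3\right) 3953 = -11859$)
$H{\left(K,Z \right)} = 4 + \frac{K}{3}$ ($H{\left(K,Z \right)} = 4 + \frac{K \left(-4 + 7\right)}{9} = 4 + \frac{K 3}{9} = 4 + \frac{3 K}{9} = 4 + \frac{K}{3}$)
$\frac{p}{H{\left(77,-266 \right)}} = - \frac{11859}{4 + \frac{1}{3} \cdot 77} = - \frac{11859}{4 + \frac{77}{3}} = - \frac{11859}{\frac{89}{3}} = \left(-11859\right) \frac{3}{89} = - \frac{35577}{89}$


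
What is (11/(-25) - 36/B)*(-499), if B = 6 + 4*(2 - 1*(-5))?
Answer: 317863/425 ≈ 747.91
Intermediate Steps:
B = 34 (B = 6 + 4*(2 + 5) = 6 + 4*7 = 6 + 28 = 34)
(11/(-25) - 36/B)*(-499) = (11/(-25) - 36/34)*(-499) = (11*(-1/25) - 36*1/34)*(-499) = (-11/25 - 18/17)*(-499) = -637/425*(-499) = 317863/425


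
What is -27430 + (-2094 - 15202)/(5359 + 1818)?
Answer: -196882406/7177 ≈ -27432.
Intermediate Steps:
-27430 + (-2094 - 15202)/(5359 + 1818) = -27430 - 17296/7177 = -196882406/7177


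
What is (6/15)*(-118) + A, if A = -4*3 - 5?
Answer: -321/5 ≈ -64.200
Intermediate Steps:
A = -17 (A = -12 - 5 = -17)
(6/15)*(-118) + A = (6/15)*(-118) - 17 = (6*(1/15))*(-118) - 17 = (⅖)*(-118) - 17 = -236/5 - 17 = -321/5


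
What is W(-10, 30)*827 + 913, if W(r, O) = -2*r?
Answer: 17453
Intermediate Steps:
W(-10, 30)*827 + 913 = -2*(-10)*827 + 913 = 20*827 + 913 = 16540 + 913 = 17453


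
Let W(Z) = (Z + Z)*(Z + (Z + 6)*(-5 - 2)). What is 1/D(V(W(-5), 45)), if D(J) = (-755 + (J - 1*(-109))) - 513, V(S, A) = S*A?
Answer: 1/4241 ≈ 0.00023579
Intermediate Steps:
W(Z) = 2*Z*(-42 - 6*Z) (W(Z) = (2*Z)*(Z + (6 + Z)*(-7)) = (2*Z)*(Z + (-42 - 7*Z)) = (2*Z)*(-42 - 6*Z) = 2*Z*(-42 - 6*Z))
V(S, A) = A*S
D(J) = -1159 + J (D(J) = (-755 + (J + 109)) - 513 = (-755 + (109 + J)) - 513 = (-646 + J) - 513 = -1159 + J)
1/D(V(W(-5), 45)) = 1/(-1159 + 45*(-12*(-5)*(7 - 5))) = 1/(-1159 + 45*(-12*(-5)*2)) = 1/(-1159 + 45*120) = 1/(-1159 + 5400) = 1/4241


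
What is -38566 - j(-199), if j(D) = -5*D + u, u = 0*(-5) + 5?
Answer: -39566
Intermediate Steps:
u = 5 (u = 0 + 5 = 5)
j(D) = 5 - 5*D (j(D) = -5*D + 5 = 5 - 5*D)
-38566 - j(-199) = -38566 - (5 - 5*(-199)) = -38566 - (5 + 995) = -38566 - 1*1000 = -38566 - 1000 = -39566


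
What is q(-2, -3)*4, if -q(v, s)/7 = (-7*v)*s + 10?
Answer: 896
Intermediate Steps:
q(v, s) = -70 + 49*s*v (q(v, s) = -7*((-7*v)*s + 10) = -7*(-7*s*v + 10) = -7*(10 - 7*s*v) = -70 + 49*s*v)
q(-2, -3)*4 = (-70 + 49*(-3)*(-2))*4 = (-70 + 294)*4 = 224*4 = 896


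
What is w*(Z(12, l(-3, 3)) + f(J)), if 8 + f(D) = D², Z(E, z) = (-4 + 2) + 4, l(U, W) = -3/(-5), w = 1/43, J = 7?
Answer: 1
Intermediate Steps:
w = 1/43 ≈ 0.023256
l(U, W) = ⅗ (l(U, W) = -3*(-⅕) = ⅗)
Z(E, z) = 2 (Z(E, z) = -2 + 4 = 2)
f(D) = -8 + D²
w*(Z(12, l(-3, 3)) + f(J)) = (2 + (-8 + 7²))/43 = (2 + (-8 + 49))/43 = (2 + 41)/43 = (1/43)*43 = 1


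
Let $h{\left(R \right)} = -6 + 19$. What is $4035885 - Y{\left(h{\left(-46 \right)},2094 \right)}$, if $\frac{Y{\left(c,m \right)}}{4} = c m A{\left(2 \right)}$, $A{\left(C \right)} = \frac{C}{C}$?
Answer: $3926997$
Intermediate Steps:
$A{\left(C \right)} = 1$
$h{\left(R \right)} = 13$
$Y{\left(c,m \right)} = 4 c m$ ($Y{\left(c,m \right)} = 4 c m 1 = 4 c m$)
$4035885 - Y{\left(h{\left(-46 \right)},2094 \right)} = 4035885 - 4 \cdot 13 \cdot 2094 = 4035885 - 108888 = 3926997$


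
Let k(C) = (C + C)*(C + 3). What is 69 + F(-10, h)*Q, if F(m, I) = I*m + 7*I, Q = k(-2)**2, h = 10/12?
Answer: 29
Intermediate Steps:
h = 5/6 (h = 10*(1/12) = 5/6 ≈ 0.83333)
k(C) = 2*C*(3 + C) (k(C) = (2*C)*(3 + C) = 2*C*(3 + C))
Q = 16 (Q = (2*(-2)*(3 - 2))**2 = (2*(-2)*1)**2 = (-4)**2 = 16)
F(m, I) = 7*I + I*m
69 + F(-10, h)*Q = 69 + (5*(7 - 10)/6)*16 = 69 + ((5/6)*(-3))*16 = 69 - 5/2*16 = 69 - 40 = 29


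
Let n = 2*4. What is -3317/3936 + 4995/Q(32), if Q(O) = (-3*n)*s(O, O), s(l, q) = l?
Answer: -231331/31488 ≈ -7.3466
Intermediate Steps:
n = 8
Q(O) = -24*O (Q(O) = (-3*8)*O = -24*O)
-3317/3936 + 4995/Q(32) = -3317/3936 + 4995/((-24*32)) = -3317*1/3936 + 4995/(-768) = -3317/3936 + 4995*(-1/768) = -3317/3936 - 1665/256 = -231331/31488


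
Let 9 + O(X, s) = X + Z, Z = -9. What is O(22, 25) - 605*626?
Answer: -378726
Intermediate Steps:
O(X, s) = -18 + X (O(X, s) = -9 + (X - 9) = -9 + (-9 + X) = -18 + X)
O(22, 25) - 605*626 = (-18 + 22) - 605*626 = 4 - 378730 = -378726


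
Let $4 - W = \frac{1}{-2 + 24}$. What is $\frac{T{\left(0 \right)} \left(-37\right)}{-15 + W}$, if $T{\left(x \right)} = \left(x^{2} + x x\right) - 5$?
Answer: $- \frac{4070}{243} \approx -16.749$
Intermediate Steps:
$T{\left(x \right)} = -5 + 2 x^{2}$ ($T{\left(x \right)} = \left(x^{2} + x^{2}\right) - 5 = 2 x^{2} - 5 = -5 + 2 x^{2}$)
$W = \frac{87}{22}$ ($W = 4 - \frac{1}{-2 + 24} = 4 - \frac{1}{22} = \frac{87}{22} \approx 3.9545$)
$\frac{T{\left(0 \right)} \left(-37\right)}{-15 + W} = \frac{\left(-5 + 2 \cdot 0^{2}\right) \left(-37\right)}{-15 + \frac{87}{22}} = \frac{\left(-5 + 2 \cdot 0\right) \left(-37\right)}{- \frac{243}{22}} = \left(-5 + 0\right) \left(-37\right) \left(- \frac{22}{243}\right) = \left(-5\right) \left(-37\right) \left(- \frac{22}{243}\right) = 185 \left(- \frac{22}{243}\right) = - \frac{4070}{243}$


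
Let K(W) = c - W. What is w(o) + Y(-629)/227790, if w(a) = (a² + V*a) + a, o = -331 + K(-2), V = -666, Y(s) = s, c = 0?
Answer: 74493251911/227790 ≈ 3.2703e+5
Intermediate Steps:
K(W) = -W (K(W) = 0 - W = -W)
o = -329 (o = -331 - 1*(-2) = -331 + 2 = -329)
w(a) = a² - 665*a (w(a) = (a² - 666*a) + a = a² - 665*a)
w(o) + Y(-629)/227790 = -329*(-665 - 329) - 629/227790 = -329*(-994) - 629*1/227790 = 327026 - 629/227790 = 74493251911/227790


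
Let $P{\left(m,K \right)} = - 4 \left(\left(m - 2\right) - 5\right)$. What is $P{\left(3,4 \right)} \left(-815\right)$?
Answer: $-13040$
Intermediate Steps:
$P{\left(m,K \right)} = 28 - 4 m$ ($P{\left(m,K \right)} = - 4 \left(\left(-2 + m\right) - 5\right) = - 4 \left(-7 + m\right) = 28 - 4 m$)
$P{\left(3,4 \right)} \left(-815\right) = \left(28 - 12\right) \left(-815\right) = 16 \left(-815\right) = -13040$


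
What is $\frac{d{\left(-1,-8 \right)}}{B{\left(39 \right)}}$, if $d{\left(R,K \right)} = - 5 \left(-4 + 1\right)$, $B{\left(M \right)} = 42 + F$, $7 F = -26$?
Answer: $\frac{105}{268} \approx 0.39179$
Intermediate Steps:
$F = - \frac{26}{7}$ ($F = \frac{1}{7} \left(-26\right) = - \frac{26}{7} \approx -3.7143$)
$B{\left(M \right)} = \frac{268}{7}$ ($B{\left(M \right)} = 42 - \frac{26}{7} = \frac{268}{7}$)
$d{\left(R,K \right)} = 15$ ($d{\left(R,K \right)} = \left(-5\right) \left(-3\right) = 15$)
$\frac{d{\left(-1,-8 \right)}}{B{\left(39 \right)}} = \frac{15}{\frac{268}{7}} = 15 \cdot \frac{7}{268} = \frac{105}{268}$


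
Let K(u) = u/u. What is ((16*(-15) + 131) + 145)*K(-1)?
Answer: 36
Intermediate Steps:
K(u) = 1
((16*(-15) + 131) + 145)*K(-1) = ((16*(-15) + 131) + 145)*1 = ((-240 + 131) + 145)*1 = (-109 + 145)*1 = 36*1 = 36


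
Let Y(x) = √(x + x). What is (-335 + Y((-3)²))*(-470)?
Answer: 157450 - 1410*√2 ≈ 1.5546e+5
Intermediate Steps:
Y(x) = √2*√x (Y(x) = √(2*x) = √2*√x)
(-335 + Y((-3)²))*(-470) = (-335 + √2*√((-3)²))*(-470) = (-335 + √2*√9)*(-470) = (-335 + √2*3)*(-470) = (-335 + 3*√2)*(-470) = 157450 - 1410*√2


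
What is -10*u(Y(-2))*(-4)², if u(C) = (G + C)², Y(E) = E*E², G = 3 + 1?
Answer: -2560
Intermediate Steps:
G = 4
Y(E) = E³
u(C) = (4 + C)²
-10*u(Y(-2))*(-4)² = -10*(4 + (-2)³)²*(-4)² = -10*(4 - 8)²*16 = -10*(-4)²*16 = -10*16*16 = -160*16 = -2560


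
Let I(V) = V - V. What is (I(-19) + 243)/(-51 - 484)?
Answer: -243/535 ≈ -0.45421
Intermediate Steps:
I(V) = 0
(I(-19) + 243)/(-51 - 484) = (0 + 243)/(-51 - 484) = 243/(-535) = 243*(-1/535) = -243/535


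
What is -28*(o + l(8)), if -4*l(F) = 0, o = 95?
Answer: -2660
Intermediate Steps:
l(F) = 0 (l(F) = -¼*0 = 0)
-28*(o + l(8)) = -28*(95 + 0) = -28*95 = -2660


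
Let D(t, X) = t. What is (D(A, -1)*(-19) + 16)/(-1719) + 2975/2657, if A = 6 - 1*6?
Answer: 5071513/4567383 ≈ 1.1104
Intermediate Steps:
A = 0 (A = 6 - 6 = 0)
(D(A, -1)*(-19) + 16)/(-1719) + 2975/2657 = (0*(-19) + 16)/(-1719) + 2975/2657 = (0 + 16)*(-1/1719) + 2975*(1/2657) = 16*(-1/1719) + 2975/2657 = -16/1719 + 2975/2657 = 5071513/4567383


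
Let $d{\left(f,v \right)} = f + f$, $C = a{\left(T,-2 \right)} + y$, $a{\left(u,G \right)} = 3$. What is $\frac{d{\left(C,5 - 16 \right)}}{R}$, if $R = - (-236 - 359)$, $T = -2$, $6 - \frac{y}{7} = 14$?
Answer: $- \frac{106}{595} \approx -0.17815$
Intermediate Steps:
$y = -56$ ($y = 42 - 98 = -56$)
$C = -53$ ($C = 3 - 56 = -53$)
$d{\left(f,v \right)} = 2 f$
$R = 595$ ($R = - (-236 - 359) = \left(-1\right) \left(-595\right) = 595$)
$\frac{d{\left(C,5 - 16 \right)}}{R} = \frac{2 \left(-53\right)}{595} = \left(-106\right) \frac{1}{595} = - \frac{106}{595}$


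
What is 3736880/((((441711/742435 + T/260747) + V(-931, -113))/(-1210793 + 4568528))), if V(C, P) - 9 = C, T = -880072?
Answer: -809677502915295230342000/59675359954831 ≈ -1.3568e+10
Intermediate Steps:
V(C, P) = 9 + C
3736880/((((441711/742435 + T/260747) + V(-931, -113))/(-1210793 + 4568528))) = 3736880/((((441711/742435 - 880072/260747) + (9 - 931))/(-1210793 + 4568528))) = 3736880/((((441711*(1/742435) - 880072*1/260747) - 922)/3357735)) = 3736880/((((441711/742435 - 880072/260747) - 922)*(1/3357735))) = 3736880/(((-538221437203/193587698945 - 922)*(1/3357735))) = 3736880/((-179026079864493/193587698945*1/3357735)) = 3736880/(-59675359954831/216672064105696525) = 3736880*(-216672064105696525/59675359954831) = -809677502915295230342000/59675359954831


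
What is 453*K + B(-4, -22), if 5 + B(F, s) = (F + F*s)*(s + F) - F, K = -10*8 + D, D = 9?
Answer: -34348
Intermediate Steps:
K = -71 (K = -10*8 + 9 = -80 + 9 = -71)
B(F, s) = -5 - F + (F + s)*(F + F*s) (B(F, s) = -5 + ((F + F*s)*(s + F) - F) = -5 + ((F + F*s)*(F + s) - F) = -5 + ((F + s)*(F + F*s) - F) = -5 + (-F + (F + s)*(F + F*s)) = -5 - F + (F + s)*(F + F*s))
453*K + B(-4, -22) = 453*(-71) + (-5 + (-4)² - 1*(-4) - 4*(-22) - 4*(-22)² - 22*(-4)²) = -32163 + (-5 + 16 + 4 + 88 - 4*484 - 22*16) = -32163 + (-5 + 16 + 4 + 88 - 1936 - 352) = -32163 - 2185 = -34348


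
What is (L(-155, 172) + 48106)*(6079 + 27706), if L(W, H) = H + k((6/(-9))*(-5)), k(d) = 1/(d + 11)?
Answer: 70136207245/43 ≈ 1.6311e+9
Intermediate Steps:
k(d) = 1/(11 + d)
L(W, H) = 3/43 + H (L(W, H) = H + 1/(11 + (6/(-9))*(-5)) = H + 1/(11 + (6*(-⅑))*(-5)) = H + 1/(11 - ⅔*(-5)) = H + 1/(11 + 10/3) = H + 1/(43/3) = H + 3/43 = 3/43 + H)
(L(-155, 172) + 48106)*(6079 + 27706) = ((3/43 + 172) + 48106)*(6079 + 27706) = (7399/43 + 48106)*33785 = (2075957/43)*33785 = 70136207245/43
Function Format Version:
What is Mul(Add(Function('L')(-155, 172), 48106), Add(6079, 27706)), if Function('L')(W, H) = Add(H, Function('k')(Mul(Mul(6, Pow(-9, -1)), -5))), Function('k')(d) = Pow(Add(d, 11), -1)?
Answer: Rational(70136207245, 43) ≈ 1.6311e+9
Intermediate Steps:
Function('k')(d) = Pow(Add(11, d), -1)
Function('L')(W, H) = Add(Rational(3, 43), H) (Function('L')(W, H) = Add(H, Pow(Add(11, Mul(Mul(6, Pow(-9, -1)), -5)), -1)) = Add(H, Pow(Add(11, Mul(Mul(6, Rational(-1, 9)), -5)), -1)) = Add(H, Pow(Add(11, Mul(Rational(-2, 3), -5)), -1)) = Add(H, Pow(Add(11, Rational(10, 3)), -1)) = Add(H, Pow(Rational(43, 3), -1)) = Add(H, Rational(3, 43)) = Add(Rational(3, 43), H))
Mul(Add(Function('L')(-155, 172), 48106), Add(6079, 27706)) = Mul(Add(Add(Rational(3, 43), 172), 48106), Add(6079, 27706)) = Mul(Add(Rational(7399, 43), 48106), 33785) = Mul(Rational(2075957, 43), 33785) = Rational(70136207245, 43)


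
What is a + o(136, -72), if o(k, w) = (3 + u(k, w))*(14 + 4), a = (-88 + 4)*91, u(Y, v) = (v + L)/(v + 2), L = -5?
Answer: -37851/5 ≈ -7570.2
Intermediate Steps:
u(Y, v) = (-5 + v)/(2 + v) (u(Y, v) = (v - 5)/(v + 2) = (-5 + v)/(2 + v))
a = -7644 (a = -84*91 = -7644)
o(k, w) = 54 + 18*(-5 + w)/(2 + w) (o(k, w) = (3 + (-5 + w)/(2 + w))*(14 + 4) = (3 + (-5 + w)/(2 + w))*18 = 54 + 18*(-5 + w)/(2 + w))
a + o(136, -72) = -7644 + 18*(1 + 4*(-72))/(2 - 72) = -7644 + 18*(1 - 288)/(-70) = -7644 + 18*(-1/70)*(-287) = -7644 + 369/5 = -37851/5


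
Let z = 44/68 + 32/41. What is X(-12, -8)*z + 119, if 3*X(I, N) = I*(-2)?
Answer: 90903/697 ≈ 130.42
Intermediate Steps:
X(I, N) = -2*I/3 (X(I, N) = (I*(-2))/3 = (-2*I)/3 = -2*I/3)
z = 995/697 (z = 44*(1/68) + 32*(1/41) = 11/17 + 32/41 = 995/697 ≈ 1.4275)
X(-12, -8)*z + 119 = -⅔*(-12)*(995/697) + 119 = 8*(995/697) + 119 = 7960/697 + 119 = 90903/697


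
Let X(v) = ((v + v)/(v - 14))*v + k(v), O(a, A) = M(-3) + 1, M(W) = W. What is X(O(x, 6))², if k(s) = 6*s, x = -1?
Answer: 625/4 ≈ 156.25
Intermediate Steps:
O(a, A) = -2 (O(a, A) = -3 + 1 = -2)
X(v) = 6*v + 2*v²/(-14 + v) (X(v) = ((v + v)/(v - 14))*v + 6*v = ((2*v)/(-14 + v))*v + 6*v = (2*v/(-14 + v))*v + 6*v = 2*v²/(-14 + v) + 6*v = 6*v + 2*v²/(-14 + v))
X(O(x, 6))² = (4*(-2)*(-21 + 2*(-2))/(-14 - 2))² = (4*(-2)*(-21 - 4)/(-16))² = (4*(-2)*(-1/16)*(-25))² = (-25/2)² = 625/4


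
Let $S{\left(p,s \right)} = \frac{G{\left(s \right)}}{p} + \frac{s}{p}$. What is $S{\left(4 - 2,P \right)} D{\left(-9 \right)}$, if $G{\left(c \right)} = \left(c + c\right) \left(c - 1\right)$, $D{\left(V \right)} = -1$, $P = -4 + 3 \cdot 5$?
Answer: $- \frac{231}{2} \approx -115.5$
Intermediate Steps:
$P = 11$ ($P = -4 + 15 = 11$)
$G{\left(c \right)} = 2 c \left(-1 + c\right)$
$S{\left(p,s \right)} = \frac{s}{p} + \frac{2 s \left(-1 + s\right)}{p}$ ($S{\left(p,s \right)} = \frac{2 s \left(-1 + s\right)}{p} + \frac{s}{p} = \frac{s}{p} + \frac{2 s \left(-1 + s\right)}{p}$)
$S{\left(4 - 2,P \right)} D{\left(-9 \right)} = \frac{11 \left(-1 + 2 \cdot 11\right)}{4 - 2} \left(-1\right) = \frac{11 \left(-1 + 22\right)}{2} \left(-1\right) = 11 \cdot \frac{1}{2} \cdot 21 \left(-1\right) = \frac{231}{2} \left(-1\right) = - \frac{231}{2}$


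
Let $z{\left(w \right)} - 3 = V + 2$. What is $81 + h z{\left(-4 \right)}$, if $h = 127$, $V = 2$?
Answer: $970$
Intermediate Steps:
$z{\left(w \right)} = 7$ ($z{\left(w \right)} = 3 + \left(2 + 2\right) = 3 + 4 = 7$)
$81 + h z{\left(-4 \right)} = 81 + 127 \cdot 7 = 81 + 889 = 970$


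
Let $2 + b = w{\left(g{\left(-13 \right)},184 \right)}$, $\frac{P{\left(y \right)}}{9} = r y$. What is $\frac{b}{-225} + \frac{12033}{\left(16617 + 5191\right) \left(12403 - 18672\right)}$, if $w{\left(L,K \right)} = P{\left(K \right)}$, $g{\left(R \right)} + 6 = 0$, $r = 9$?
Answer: $- \frac{2037319980929}{30760729200} \approx -66.231$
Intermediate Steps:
$g{\left(R \right)} = -6$ ($g{\left(R \right)} = -6 + 0 = -6$)
$P{\left(y \right)} = 81 y$ ($P{\left(y \right)} = 9 \cdot 9 y = 81 y$)
$w{\left(L,K \right)} = 81 K$
$b = 14902$ ($b = -2 + 81 \cdot 184 = -2 + 14904 = 14902$)
$\frac{b}{-225} + \frac{12033}{\left(16617 + 5191\right) \left(12403 - 18672\right)} = \frac{14902}{-225} + \frac{12033}{\left(16617 + 5191\right) \left(12403 - 18672\right)} = 14902 \left(- \frac{1}{225}\right) + \frac{12033}{21808 \left(-6269\right)} = - \frac{14902}{225} + \frac{12033}{-136714352} = - \frac{14902}{225} + 12033 \left(- \frac{1}{136714352}\right) = - \frac{14902}{225} - \frac{12033}{136714352} = - \frac{2037319980929}{30760729200}$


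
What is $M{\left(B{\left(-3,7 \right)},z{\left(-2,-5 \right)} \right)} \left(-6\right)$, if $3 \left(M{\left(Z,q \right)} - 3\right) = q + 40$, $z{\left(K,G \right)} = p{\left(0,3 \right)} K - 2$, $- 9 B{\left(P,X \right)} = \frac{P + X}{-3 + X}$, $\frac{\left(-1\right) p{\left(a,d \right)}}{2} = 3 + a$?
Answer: $-118$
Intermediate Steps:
$p{\left(a,d \right)} = -6 - 2 a$ ($p{\left(a,d \right)} = - 2 \left(3 + a\right) = -6 - 2 a$)
$B{\left(P,X \right)} = - \frac{P + X}{9 \left(-3 + X\right)}$ ($B{\left(P,X \right)} = - \frac{\left(P + X\right) \frac{1}{-3 + X}}{9} = - \frac{\frac{1}{-3 + X} \left(P + X\right)}{9} = - \frac{P + X}{9 \left(-3 + X\right)}$)
$z{\left(K,G \right)} = -2 - 6 K$ ($z{\left(K,G \right)} = \left(-6 - 0\right) K - 2 = \left(-6 + 0\right) K - 2 = - 6 K - 2 = -2 - 6 K$)
$M{\left(Z,q \right)} = \frac{49}{3} + \frac{q}{3}$ ($M{\left(Z,q \right)} = 3 + \frac{q + 40}{3} = 3 + \frac{40 + q}{3} = 3 + \left(\frac{40}{3} + \frac{q}{3}\right) = \frac{49}{3} + \frac{q}{3}$)
$M{\left(B{\left(-3,7 \right)},z{\left(-2,-5 \right)} \right)} \left(-6\right) = \left(\frac{49}{3} + \frac{-2 - -12}{3}\right) \left(-6\right) = \left(\frac{49}{3} + \frac{-2 + 12}{3}\right) \left(-6\right) = \left(\frac{49}{3} + \frac{1}{3} \cdot 10\right) \left(-6\right) = \left(\frac{49}{3} + \frac{10}{3}\right) \left(-6\right) = \frac{59}{3} \left(-6\right) = -118$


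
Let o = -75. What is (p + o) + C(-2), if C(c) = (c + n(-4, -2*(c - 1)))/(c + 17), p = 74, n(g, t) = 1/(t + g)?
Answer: -11/10 ≈ -1.1000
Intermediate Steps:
n(g, t) = 1/(g + t)
C(c) = (c + 1/(-2 - 2*c))/(17 + c) (C(c) = (c + 1/(-4 - 2*(c - 1)))/(c + 17) = (c + 1/(-4 - 2*(-1 + c)))/(17 + c) = (c + 1/(-4 + (2 - 2*c)))/(17 + c) = (c + 1/(-2 - 2*c))/(17 + c))
(p + o) + C(-2) = (74 - 75) + (-½ - 2*(1 - 2))/((1 - 2)*(17 - 2)) = -1 + (-½ - 2*(-1))/(-1*15) = -1 - 1*1/15*(-½ + 2) = -1 - 1*1/15*3/2 = -1 - ⅒ = -11/10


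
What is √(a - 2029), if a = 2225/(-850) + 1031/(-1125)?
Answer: 7*I*√269725570/2550 ≈ 45.084*I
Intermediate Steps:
a = -135179/38250 (a = 2225*(-1/850) + 1031*(-1/1125) = -89/34 - 1031/1125 = -135179/38250 ≈ -3.5341)
√(a - 2029) = √(-135179/38250 - 2029) = √(-77744429/38250) = 7*I*√269725570/2550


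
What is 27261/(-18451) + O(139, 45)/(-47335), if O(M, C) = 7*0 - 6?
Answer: -1290288729/873378085 ≈ -1.4774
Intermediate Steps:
O(M, C) = -6 (O(M, C) = 0 - 6 = -6)
27261/(-18451) + O(139, 45)/(-47335) = 27261/(-18451) - 6/(-47335) = 27261*(-1/18451) - 6*(-1/47335) = -27261/18451 + 6/47335 = -1290288729/873378085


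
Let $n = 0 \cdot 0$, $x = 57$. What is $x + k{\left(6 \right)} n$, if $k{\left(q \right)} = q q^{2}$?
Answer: $57$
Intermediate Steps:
$n = 0$
$k{\left(q \right)} = q^{3}$
$x + k{\left(6 \right)} n = 57 + 6^{3} \cdot 0 = 57 + 216 \cdot 0 = 57 + 0 = 57$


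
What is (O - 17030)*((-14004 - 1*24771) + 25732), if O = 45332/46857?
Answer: 10407392877254/46857 ≈ 2.2211e+8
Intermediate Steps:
O = 45332/46857 (O = 45332*(1/46857) = 45332/46857 ≈ 0.96745)
(O - 17030)*((-14004 - 1*24771) + 25732) = (45332/46857 - 17030)*((-14004 - 1*24771) + 25732) = -797929378*((-14004 - 24771) + 25732)/46857 = -797929378*(-38775 + 25732)/46857 = -797929378/46857*(-13043) = 10407392877254/46857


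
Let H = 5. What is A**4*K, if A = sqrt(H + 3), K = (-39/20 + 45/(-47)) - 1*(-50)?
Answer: 708272/235 ≈ 3013.9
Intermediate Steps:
K = 44267/940 (K = (-39*1/20 + 45*(-1/47)) + 50 = (-39/20 - 45/47) + 50 = -2733/940 + 50 = 44267/940 ≈ 47.093)
A = 2*sqrt(2) (A = sqrt(5 + 3) = sqrt(8) = 2*sqrt(2) ≈ 2.8284)
A**4*K = (2*sqrt(2))**4*(44267/940) = 64*(44267/940) = 708272/235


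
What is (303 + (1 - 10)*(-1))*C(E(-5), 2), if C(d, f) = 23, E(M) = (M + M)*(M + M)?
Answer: 7176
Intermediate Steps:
E(M) = 4*M² (E(M) = (2*M)*(2*M) = 4*M²)
(303 + (1 - 10)*(-1))*C(E(-5), 2) = (303 + (1 - 10)*(-1))*23 = (303 - 9*(-1))*23 = (303 + 9)*23 = 312*23 = 7176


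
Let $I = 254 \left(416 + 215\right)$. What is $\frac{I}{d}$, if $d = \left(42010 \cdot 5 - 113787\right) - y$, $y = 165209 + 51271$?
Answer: $- \frac{160274}{120217} \approx -1.3332$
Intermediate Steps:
$I = 160274$ ($I = 254 \cdot 631 = 160274$)
$y = 216480$
$d = -120217$ ($d = \left(42010 \cdot 5 - 113787\right) - 216480 = \left(210050 - 113787\right) - 216480 = 96263 - 216480 = -120217$)
$\frac{I}{d} = \frac{160274}{-120217} = 160274 \left(- \frac{1}{120217}\right) = - \frac{160274}{120217}$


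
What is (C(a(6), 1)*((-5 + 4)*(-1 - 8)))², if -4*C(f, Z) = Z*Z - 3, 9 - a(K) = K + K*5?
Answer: 81/4 ≈ 20.250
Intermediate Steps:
a(K) = 9 - 6*K (a(K) = 9 - (K + K*5) = 9 - (K + 5*K) = 9 - 6*K)
C(f, Z) = ¾ - Z²/4 (C(f, Z) = -(Z*Z - 3)/4 = -(Z² - 3)/4 = -(-3 + Z²)/4 = ¾ - Z²/4)
(C(a(6), 1)*((-5 + 4)*(-1 - 8)))² = ((¾ - ¼*1²)*((-5 + 4)*(-1 - 8)))² = ((¾ - ¼*1)*(-1*(-9)))² = ((¾ - ¼)*9)² = ((½)*9)² = (9/2)² = 81/4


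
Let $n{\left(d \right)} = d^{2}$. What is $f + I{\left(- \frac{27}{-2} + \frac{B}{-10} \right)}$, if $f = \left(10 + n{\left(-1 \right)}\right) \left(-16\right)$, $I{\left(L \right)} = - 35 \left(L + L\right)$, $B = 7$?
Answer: $-1072$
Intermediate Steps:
$I{\left(L \right)} = - 70 L$ ($I{\left(L \right)} = - 35 \cdot 2 L = - 70 L$)
$f = -176$ ($f = \left(10 + \left(-1\right)^{2}\right) \left(-16\right) = \left(10 + 1\right) \left(-16\right) = 11 \left(-16\right) = -176$)
$f + I{\left(- \frac{27}{-2} + \frac{B}{-10} \right)} = -176 - 70 \left(- \frac{27}{-2} + \frac{7}{-10}\right) = -176 - 70 \left(\left(-27\right) \left(- \frac{1}{2}\right) + 7 \left(- \frac{1}{10}\right)\right) = -176 - 70 \left(\frac{27}{2} - \frac{7}{10}\right) = -176 - 896 = -1072$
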